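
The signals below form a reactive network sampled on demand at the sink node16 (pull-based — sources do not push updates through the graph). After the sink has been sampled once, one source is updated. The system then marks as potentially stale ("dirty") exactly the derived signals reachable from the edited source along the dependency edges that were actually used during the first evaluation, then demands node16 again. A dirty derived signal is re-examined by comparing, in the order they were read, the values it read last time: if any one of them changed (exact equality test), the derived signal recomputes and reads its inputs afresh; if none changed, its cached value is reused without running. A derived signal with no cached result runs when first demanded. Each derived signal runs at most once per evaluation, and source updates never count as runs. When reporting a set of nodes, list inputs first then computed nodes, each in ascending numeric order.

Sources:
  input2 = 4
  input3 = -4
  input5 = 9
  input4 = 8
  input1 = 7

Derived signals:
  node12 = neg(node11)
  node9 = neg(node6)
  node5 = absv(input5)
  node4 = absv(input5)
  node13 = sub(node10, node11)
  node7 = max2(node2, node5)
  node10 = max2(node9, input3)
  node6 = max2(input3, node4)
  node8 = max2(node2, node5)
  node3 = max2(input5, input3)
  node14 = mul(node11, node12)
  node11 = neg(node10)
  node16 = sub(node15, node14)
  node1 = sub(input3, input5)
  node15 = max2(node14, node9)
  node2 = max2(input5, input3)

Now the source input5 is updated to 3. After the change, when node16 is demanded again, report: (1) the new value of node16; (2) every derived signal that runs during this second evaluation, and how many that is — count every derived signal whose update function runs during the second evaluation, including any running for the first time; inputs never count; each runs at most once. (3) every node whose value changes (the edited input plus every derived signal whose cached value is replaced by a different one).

Initial pass — values computed on the first demand:
  node4 = absv(9) = 9
  node6 = max2(-4, 9) = 9
  node9 = neg(9) = -9
  node10 = max2(-9, -4) = -4
  node11 = neg(-4) = 4
  node12 = neg(4) = -4
  node14 = mul(4, -4) = -16
  node15 = max2(-16, -9) = -9
  node16 = sub(-9, -16) = 7

Second demand — change propagation:
  node4: re-runs because input5 9->3; new result 3.
  node6: re-runs because node4 9->3; new result 3.
  node9: re-runs because node6 9->3; new result -3.
  node10: re-runs because node9 -9->-3; new result -3.
  node11: re-runs because node10 -4->-3; new result 3.
  node12: re-runs because node11 4->3; new result -3.
  node14: re-runs because node11 4->3; node12 -4->-3; new result -9.
  node15: re-runs because node14 -16->-9; node9 -9->-3; new result -3.
  node16: re-runs because node15 -9->-3; node14 -16->-9; new result 6.

node16 now evaluates to 6.
Run set: node4, node6, node9, node10, node11, node12, node14, node15, node16 (9 run).
Changed values: input5, node4, node6, node9, node10, node11, node12, node14, node15, node16.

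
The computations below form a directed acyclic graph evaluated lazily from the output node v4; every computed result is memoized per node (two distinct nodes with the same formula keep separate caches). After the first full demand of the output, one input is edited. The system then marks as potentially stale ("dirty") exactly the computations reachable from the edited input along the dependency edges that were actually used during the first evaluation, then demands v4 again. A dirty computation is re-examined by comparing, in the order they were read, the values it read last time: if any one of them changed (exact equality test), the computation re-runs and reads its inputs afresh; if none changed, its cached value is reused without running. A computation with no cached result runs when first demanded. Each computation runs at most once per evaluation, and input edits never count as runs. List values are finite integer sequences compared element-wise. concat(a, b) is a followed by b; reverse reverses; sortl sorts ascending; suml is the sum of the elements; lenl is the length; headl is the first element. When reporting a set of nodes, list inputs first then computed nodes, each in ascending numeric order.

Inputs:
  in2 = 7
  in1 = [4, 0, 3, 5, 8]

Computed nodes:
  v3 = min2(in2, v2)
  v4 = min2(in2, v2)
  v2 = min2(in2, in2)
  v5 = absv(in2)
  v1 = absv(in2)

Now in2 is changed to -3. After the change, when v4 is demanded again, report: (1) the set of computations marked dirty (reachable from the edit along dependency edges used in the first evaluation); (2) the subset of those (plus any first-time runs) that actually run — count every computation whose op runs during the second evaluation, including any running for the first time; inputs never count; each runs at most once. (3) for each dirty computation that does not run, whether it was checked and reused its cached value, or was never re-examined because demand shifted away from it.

First demand of the output computes:
  v2 = min2(7, 7) = 7
  v4 = min2(7, 7) = 7

After the edit, cleaning proceeds:
  v2: a read changed (in2 7->-3; in2 7->-3) — executes, giving -3.
  v4: a read changed (in2 7->-3; v2 7->-3) — executes, giving -3.

The edit dirties: v2, v4.
2 computations run: v2, v4.
No dirty computation escaped a run.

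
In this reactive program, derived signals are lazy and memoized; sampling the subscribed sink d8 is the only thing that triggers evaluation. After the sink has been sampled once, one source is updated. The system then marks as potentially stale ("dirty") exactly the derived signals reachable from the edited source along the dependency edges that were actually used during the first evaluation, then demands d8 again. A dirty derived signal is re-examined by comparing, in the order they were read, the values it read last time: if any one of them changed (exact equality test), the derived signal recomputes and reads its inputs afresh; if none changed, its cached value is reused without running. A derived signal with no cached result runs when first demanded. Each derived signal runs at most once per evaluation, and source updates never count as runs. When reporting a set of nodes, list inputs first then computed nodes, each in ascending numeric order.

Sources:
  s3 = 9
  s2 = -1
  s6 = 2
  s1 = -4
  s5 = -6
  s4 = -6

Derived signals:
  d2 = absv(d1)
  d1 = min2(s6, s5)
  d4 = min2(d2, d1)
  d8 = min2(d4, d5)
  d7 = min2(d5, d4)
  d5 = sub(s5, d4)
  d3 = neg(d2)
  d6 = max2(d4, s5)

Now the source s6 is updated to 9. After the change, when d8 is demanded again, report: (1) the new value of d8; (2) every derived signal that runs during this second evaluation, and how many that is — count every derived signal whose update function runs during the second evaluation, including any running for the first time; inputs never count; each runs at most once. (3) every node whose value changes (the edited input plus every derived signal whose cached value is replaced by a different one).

Demanding d8 again yields -6.
1 derived signals run: d1.
The nodes whose values change: s6.
Note the absorption at d1: it re-runs yet its value is the same, leaving the output's value untouched.

First demand of the output computes:
  d1 = min2(2, -6) = -6
  d2 = absv(-6) = 6
  d4 = min2(6, -6) = -6
  d5 = sub(-6, -6) = 0
  d8 = min2(-6, 0) = -6

After the edit, cleaning proceeds:
  d1: a read changed (s6 2->9) — executes, giving -6 — identical to its old value.
  d2: dirty, but its reads are unchanged (d1 unchanged); cached 6 stands.
  d4: dirty, but its reads are unchanged (d2 unchanged, d1 unchanged); cached -6 stands.
  d5: dirty, but its reads are unchanged (s5 unchanged, d4 unchanged); cached 0 stands.
  d8: dirty, but its reads are unchanged (d4 unchanged, d5 unchanged); cached -6 stands.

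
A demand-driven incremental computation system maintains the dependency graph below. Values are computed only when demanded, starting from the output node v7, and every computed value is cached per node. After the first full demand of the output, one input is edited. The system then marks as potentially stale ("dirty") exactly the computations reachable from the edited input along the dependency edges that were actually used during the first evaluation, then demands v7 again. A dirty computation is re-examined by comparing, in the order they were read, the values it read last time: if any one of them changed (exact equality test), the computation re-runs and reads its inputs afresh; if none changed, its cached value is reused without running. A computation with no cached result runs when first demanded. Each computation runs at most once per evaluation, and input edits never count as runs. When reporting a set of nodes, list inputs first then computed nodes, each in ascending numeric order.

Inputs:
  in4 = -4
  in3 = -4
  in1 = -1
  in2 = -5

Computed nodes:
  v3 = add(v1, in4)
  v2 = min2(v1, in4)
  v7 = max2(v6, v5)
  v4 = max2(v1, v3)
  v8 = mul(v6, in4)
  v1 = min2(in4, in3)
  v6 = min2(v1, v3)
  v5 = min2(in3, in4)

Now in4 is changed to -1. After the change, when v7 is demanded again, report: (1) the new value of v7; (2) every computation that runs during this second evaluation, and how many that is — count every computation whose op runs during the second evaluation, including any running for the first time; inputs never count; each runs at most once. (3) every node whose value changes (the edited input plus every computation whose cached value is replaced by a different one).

New value of v7: -4.
Computations that run: v1, v3, v5, v6, v7 — 5 in total.
Values that change: in4, v3, v6.

First evaluation (everything demanded from the output):
  v1 = min2(-4, -4) = -4
  v3 = add(-4, -4) = -8
  v5 = min2(-4, -4) = -4
  v6 = min2(-4, -8) = -8
  v7 = max2(-8, -4) = -4

Propagation after the edit:
  v1: runs — in4 -4->-1; result -4 (same value as before).
  v3: runs — in4 -4->-1; result -5.
  v5: runs — in4 -4->-1; result -4 (same value as before).
  v6: runs — v3 -8->-5; result -5.
  v7: runs — v6 -8->-5; result -4 (same value as before).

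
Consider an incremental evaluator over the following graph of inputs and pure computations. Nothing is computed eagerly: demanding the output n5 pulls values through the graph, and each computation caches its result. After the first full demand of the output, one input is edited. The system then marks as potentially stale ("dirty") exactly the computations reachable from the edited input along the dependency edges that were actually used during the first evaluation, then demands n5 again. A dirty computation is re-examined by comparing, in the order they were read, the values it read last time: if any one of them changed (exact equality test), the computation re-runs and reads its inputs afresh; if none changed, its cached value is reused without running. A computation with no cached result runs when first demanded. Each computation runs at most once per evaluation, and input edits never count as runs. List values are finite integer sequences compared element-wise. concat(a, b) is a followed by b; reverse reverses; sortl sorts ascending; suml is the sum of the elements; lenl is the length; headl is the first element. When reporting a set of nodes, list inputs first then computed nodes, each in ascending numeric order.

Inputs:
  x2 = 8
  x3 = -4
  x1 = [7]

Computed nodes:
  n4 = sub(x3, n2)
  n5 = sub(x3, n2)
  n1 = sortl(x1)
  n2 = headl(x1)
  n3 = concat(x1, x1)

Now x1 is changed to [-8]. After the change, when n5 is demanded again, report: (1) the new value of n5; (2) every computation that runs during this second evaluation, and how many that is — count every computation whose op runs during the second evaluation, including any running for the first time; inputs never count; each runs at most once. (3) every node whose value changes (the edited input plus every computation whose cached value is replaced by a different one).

n5 now evaluates to 4.
Run set: n2, n5 (2 run).
Changed values: x1, n2, n5.

Initial pass — values computed on the first demand:
  n2 = headl([7]) = 7
  n5 = sub(-4, 7) = -11

Second demand — change propagation:
  n2: re-runs because x1 [7]->[-8]; new result -8.
  n5: re-runs because n2 7->-8; new result 4.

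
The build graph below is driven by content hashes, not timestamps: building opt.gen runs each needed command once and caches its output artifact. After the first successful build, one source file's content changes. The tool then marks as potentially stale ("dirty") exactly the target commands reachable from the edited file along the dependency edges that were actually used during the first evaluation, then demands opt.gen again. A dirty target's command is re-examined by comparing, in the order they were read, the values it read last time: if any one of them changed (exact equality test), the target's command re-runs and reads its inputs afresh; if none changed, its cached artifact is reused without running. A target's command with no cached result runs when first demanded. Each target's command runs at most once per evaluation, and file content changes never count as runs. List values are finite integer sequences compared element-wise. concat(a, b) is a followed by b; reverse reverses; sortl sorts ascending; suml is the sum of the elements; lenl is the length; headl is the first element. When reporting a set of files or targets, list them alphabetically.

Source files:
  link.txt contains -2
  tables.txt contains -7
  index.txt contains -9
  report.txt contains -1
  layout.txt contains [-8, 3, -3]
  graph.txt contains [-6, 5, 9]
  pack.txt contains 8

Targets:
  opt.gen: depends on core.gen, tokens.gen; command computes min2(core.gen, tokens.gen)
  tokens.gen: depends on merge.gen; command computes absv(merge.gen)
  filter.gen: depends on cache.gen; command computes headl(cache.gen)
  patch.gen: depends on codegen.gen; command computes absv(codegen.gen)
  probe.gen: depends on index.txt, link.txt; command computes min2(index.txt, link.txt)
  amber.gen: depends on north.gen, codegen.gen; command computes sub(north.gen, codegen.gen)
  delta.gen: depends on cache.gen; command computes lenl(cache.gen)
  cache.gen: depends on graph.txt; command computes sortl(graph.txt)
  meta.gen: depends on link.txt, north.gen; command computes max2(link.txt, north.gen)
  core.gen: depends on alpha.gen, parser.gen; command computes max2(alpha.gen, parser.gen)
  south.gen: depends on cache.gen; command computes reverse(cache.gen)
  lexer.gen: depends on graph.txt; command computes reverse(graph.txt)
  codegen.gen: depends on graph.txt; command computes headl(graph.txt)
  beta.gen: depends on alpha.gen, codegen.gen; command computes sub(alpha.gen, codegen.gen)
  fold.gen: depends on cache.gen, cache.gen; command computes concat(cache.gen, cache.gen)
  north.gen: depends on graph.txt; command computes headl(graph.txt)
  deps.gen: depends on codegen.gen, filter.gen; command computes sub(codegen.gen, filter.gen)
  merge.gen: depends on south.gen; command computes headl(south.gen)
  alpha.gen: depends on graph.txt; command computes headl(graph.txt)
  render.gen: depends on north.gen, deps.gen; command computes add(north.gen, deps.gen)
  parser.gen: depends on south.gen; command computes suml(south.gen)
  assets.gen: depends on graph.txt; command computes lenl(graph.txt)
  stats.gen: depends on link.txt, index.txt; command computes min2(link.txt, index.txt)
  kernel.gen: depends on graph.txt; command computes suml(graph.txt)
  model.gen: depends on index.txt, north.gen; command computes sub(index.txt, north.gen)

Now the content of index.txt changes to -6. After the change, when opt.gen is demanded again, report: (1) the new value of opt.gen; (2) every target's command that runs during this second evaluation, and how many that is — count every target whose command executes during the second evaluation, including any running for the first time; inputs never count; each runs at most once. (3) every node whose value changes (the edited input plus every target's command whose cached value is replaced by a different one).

Initial pass — values computed on the first demand:
  alpha.gen = headl([-6, 5, 9]) = -6
  cache.gen = sortl([-6, 5, 9]) = [-6, 5, 9]
  south.gen = reverse([-6, 5, 9]) = [9, 5, -6]
  merge.gen = headl([9, 5, -6]) = 9
  parser.gen = suml([9, 5, -6]) = 8
  core.gen = max2(-6, 8) = 8
  tokens.gen = absv(9) = 9
  opt.gen = min2(8, 9) = 8

Second demand — change propagation:
  no demanded computation ever read index.txt, so the edit dirties nothing and nothing runs.

The important point: nothing the output needs ever reads index.txt, so the edit is invisible to it.

opt.gen now evaluates to 8.
Run set: none (0 run).
Changed values: index.txt.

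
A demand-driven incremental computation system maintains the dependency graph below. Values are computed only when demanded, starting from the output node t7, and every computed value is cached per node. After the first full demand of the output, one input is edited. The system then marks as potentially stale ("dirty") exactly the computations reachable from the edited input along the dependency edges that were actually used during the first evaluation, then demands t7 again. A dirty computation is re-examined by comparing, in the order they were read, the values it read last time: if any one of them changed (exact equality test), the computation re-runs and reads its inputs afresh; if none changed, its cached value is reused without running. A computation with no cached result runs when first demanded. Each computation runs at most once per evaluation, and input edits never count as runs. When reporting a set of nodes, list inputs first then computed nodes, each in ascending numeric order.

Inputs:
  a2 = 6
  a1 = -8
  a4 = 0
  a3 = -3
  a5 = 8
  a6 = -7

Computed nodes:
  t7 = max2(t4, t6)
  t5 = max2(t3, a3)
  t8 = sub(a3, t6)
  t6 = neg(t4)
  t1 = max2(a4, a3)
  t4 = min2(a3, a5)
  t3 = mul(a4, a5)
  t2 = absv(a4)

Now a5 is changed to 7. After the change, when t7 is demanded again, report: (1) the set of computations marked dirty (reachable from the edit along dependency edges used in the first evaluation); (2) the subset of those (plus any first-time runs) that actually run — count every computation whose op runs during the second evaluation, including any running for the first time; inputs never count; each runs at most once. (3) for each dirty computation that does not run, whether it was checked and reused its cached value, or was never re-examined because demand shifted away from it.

Marked dirty: t4, t6, t7.
Computations that run: t4 — 1 in total.
Checked but reused from cache: t6, t7.
Key observation: the change is absorbed at t4 — it re-runs but produces the same value, and the output's value is unchanged.

First evaluation (everything demanded from the output):
  t4 = min2(-3, 8) = -3
  t6 = neg(-3) = 3
  t7 = max2(-3, 3) = 3

Propagation after the edit:
  t4: runs — a5 8->7; result -3 (same value as before).
  t6: checked — values it read are unchanged (t4 unchanged); reused cached 3 without running.
  t7: checked — values it read are unchanged (t4 unchanged, t6 unchanged); reused cached 3 without running.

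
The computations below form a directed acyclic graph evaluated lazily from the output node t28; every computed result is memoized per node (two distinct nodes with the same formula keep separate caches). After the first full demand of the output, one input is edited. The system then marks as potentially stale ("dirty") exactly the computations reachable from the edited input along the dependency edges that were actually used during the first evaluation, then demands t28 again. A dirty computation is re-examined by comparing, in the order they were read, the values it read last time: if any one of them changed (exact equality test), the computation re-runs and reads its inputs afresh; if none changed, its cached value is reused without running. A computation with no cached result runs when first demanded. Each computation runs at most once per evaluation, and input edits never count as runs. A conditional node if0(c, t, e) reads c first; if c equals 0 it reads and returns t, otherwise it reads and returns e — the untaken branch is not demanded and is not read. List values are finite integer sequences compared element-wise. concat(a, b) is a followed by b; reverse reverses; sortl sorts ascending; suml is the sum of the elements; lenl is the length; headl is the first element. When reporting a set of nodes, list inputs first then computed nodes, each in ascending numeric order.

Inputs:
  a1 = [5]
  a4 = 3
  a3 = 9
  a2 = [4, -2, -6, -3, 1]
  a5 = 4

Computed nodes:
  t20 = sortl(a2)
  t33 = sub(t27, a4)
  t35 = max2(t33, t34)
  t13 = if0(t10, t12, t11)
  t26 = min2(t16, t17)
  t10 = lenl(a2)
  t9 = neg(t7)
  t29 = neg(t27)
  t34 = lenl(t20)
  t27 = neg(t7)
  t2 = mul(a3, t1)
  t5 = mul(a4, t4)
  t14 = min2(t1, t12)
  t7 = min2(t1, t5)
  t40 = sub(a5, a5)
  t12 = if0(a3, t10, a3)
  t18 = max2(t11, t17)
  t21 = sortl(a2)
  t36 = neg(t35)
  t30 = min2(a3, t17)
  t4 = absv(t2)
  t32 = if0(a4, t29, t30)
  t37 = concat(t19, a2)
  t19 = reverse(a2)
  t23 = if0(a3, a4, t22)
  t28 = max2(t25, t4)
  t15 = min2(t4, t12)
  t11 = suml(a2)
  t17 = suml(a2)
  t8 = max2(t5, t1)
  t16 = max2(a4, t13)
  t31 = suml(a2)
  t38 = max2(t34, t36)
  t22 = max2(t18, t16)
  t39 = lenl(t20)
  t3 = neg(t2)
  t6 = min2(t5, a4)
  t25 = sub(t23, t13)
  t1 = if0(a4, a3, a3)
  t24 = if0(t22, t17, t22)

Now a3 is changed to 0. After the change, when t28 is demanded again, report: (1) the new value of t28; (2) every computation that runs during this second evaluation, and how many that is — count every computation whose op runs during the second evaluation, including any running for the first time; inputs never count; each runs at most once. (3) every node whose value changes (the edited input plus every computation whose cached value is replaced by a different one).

First demand of the output computes:
  t1 = if0(a4=3 -> else branch a3) = 9
  t2 = mul(9, 9) = 81
  t4 = absv(81) = 81
  t10 = lenl([4, -2, -6, -3, 1]) = 5
  t11 = suml([4, -2, -6, -3, 1]) = -6
  t13 = if0(t10=5 -> else branch t11) = -6
  t16 = max2(3, -6) = 3
  t17 = suml([4, -2, -6, -3, 1]) = -6
  t18 = max2(-6, -6) = -6
  t22 = max2(-6, 3) = 3
  t23 = if0(a3=9 -> else branch t22) = 3
  t25 = sub(3, -6) = 9
  t28 = max2(9, 81) = 81

After the edit, cleaning proceeds:
  t1: a read changed (a3 9->0) — executes, giving 0.
  t2: a read changed (a3 9->0; t1 9->0) — executes, giving 0.
  t4: a read changed (t2 81->0) — executes, giving 0.
  t23: a read changed (a3 9->0) — executes, giving 3 — identical to its old value.
  t25: dirty, but its reads are unchanged (t23 unchanged, t13 unchanged); cached 9 stands.
  t28: a read changed (t4 81->0) — executes, giving 9.

Note where the cutoff bites: t25 is checked, finds nothing changed, and keeps its cache.

Demanding t28 again yields 9.
5 computations run: t1, t2, t4, t23, t28.
The nodes whose values change: a3, t1, t2, t4, t28.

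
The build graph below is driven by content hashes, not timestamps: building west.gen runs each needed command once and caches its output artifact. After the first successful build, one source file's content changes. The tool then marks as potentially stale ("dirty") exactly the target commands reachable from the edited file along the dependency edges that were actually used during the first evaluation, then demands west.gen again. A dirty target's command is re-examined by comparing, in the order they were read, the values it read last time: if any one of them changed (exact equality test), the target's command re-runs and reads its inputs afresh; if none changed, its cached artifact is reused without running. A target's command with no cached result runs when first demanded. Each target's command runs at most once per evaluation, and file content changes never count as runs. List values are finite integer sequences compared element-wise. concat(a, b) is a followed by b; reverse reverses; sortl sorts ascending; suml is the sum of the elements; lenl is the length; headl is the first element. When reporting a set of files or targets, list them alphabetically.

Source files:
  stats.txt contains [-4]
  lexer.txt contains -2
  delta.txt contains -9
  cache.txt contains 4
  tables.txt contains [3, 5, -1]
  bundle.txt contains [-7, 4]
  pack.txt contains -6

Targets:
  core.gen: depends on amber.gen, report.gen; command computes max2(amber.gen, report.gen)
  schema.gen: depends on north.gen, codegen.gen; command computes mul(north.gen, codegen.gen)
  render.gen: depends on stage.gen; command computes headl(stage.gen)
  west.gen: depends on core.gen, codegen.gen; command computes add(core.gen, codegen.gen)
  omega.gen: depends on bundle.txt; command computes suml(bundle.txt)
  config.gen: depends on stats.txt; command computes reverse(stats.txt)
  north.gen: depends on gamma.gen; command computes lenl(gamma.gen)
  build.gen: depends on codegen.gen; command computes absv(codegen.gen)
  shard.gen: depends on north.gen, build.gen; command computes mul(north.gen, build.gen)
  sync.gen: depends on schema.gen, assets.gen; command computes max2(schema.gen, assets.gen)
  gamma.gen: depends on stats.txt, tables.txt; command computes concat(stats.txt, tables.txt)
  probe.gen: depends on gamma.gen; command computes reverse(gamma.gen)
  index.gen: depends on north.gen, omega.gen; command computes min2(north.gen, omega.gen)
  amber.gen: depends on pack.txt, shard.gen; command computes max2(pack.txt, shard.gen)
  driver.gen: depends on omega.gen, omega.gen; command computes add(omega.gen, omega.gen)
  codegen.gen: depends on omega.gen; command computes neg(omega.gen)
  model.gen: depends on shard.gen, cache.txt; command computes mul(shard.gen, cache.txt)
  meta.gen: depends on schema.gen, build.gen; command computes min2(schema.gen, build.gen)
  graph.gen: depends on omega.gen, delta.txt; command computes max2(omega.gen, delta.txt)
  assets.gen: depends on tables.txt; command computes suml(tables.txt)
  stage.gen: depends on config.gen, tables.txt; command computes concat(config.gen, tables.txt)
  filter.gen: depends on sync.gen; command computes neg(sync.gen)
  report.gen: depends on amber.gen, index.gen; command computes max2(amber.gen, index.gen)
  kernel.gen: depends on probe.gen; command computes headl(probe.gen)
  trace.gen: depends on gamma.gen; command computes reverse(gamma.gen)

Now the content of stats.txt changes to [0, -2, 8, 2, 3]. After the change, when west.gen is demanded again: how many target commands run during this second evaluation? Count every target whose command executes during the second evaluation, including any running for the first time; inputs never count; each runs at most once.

Run set: amber.gen, core.gen, gamma.gen, index.gen, north.gen, report.gen, shard.gen, west.gen (8 run).

Initial pass — values computed on the first demand:
  gamma.gen = concat([-4], [3, 5, -1]) = [-4, 3, 5, -1]
  north.gen = lenl([-4, 3, 5, -1]) = 4
  omega.gen = suml([-7, 4]) = -3
  codegen.gen = neg(-3) = 3
  build.gen = absv(3) = 3
  index.gen = min2(4, -3) = -3
  shard.gen = mul(4, 3) = 12
  amber.gen = max2(-6, 12) = 12
  report.gen = max2(12, -3) = 12
  core.gen = max2(12, 12) = 12
  west.gen = add(12, 3) = 15

Second demand — change propagation:
  gamma.gen: re-runs because stats.txt [-4]->[0, -2, 8, 2, 3]; new result [0, -2, 8, 2, 3, 3, 5, -1].
  north.gen: re-runs because gamma.gen [-4, 3, 5, -1]->[0, -2, 8, 2, 3, 3, 5, -1]; new result 8.
  index.gen: re-runs because north.gen 4->8; new result -3 (unchanged).
  shard.gen: re-runs because north.gen 4->8; new result 24.
  amber.gen: re-runs because shard.gen 12->24; new result 24.
  report.gen: re-runs because amber.gen 12->24; new result 24.
  core.gen: re-runs because amber.gen 12->24; report.gen 12->24; new result 24.
  west.gen: re-runs because core.gen 12->24; new result 27.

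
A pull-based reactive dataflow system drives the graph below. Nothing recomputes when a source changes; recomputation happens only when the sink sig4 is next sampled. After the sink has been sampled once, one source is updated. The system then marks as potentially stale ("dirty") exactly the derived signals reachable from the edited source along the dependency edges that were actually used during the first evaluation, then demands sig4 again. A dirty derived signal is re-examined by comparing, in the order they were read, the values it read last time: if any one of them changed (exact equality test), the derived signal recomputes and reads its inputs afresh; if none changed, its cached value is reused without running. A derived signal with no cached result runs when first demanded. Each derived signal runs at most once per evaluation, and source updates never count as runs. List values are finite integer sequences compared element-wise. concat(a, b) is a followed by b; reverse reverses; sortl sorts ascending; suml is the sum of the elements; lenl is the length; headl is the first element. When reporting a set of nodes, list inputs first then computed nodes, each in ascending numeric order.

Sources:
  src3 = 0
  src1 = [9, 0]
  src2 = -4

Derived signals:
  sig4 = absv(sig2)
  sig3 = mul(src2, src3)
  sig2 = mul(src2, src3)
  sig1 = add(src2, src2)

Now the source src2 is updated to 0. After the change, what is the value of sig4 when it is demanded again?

New value of sig4: 0.
Key observation: the change is absorbed at sig2 — it re-runs but produces the same value, and the output's value is unchanged.

First evaluation (everything demanded from the output):
  sig2 = mul(-4, 0) = 0
  sig4 = absv(0) = 0

Propagation after the edit:
  sig2: runs — src2 -4->0; result 0 (same value as before).
  sig4: checked — values it read are unchanged (sig2 unchanged); reused cached 0 without running.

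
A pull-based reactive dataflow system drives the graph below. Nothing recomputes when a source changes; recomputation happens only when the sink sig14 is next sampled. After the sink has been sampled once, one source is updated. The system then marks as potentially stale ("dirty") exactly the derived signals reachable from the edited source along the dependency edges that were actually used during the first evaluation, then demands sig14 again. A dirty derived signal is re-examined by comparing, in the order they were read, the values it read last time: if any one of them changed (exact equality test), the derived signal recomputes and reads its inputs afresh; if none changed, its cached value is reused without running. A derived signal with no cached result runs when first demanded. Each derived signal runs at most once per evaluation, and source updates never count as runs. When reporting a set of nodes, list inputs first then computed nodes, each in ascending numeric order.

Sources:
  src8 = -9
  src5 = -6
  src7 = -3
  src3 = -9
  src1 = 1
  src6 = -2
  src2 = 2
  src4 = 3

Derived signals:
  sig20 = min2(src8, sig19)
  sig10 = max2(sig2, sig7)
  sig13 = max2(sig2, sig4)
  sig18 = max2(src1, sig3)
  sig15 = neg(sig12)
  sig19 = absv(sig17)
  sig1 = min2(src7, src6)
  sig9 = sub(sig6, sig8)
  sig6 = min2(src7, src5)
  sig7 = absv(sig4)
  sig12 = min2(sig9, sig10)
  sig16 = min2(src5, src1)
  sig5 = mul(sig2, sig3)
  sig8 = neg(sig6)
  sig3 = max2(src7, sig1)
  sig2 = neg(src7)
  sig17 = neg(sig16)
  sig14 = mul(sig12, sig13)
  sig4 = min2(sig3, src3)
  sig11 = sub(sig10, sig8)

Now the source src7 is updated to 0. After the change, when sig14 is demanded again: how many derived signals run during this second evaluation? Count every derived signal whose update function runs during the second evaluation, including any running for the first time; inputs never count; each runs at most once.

Derived signals that run: sig1, sig2, sig3, sig4, sig6, sig10, sig13, sig14 — 8 in total.
Key observation: the cutoff stops propagation at sig7 — its inputs' values are unchanged, so it reuses its cache.

First evaluation (everything demanded from the output):
  sig1 = min2(-3, -2) = -3
  sig2 = neg(-3) = 3
  sig3 = max2(-3, -3) = -3
  sig4 = min2(-3, -9) = -9
  sig6 = min2(-3, -6) = -6
  sig7 = absv(-9) = 9
  sig8 = neg(-6) = 6
  sig9 = sub(-6, 6) = -12
  sig10 = max2(3, 9) = 9
  sig12 = min2(-12, 9) = -12
  sig13 = max2(3, -9) = 3
  sig14 = mul(-12, 3) = -36

Propagation after the edit:
  sig1: runs — src7 -3->0; result -2.
  sig2: runs — src7 -3->0; result 0.
  sig3: runs — src7 -3->0; sig1 -3->-2; result 0.
  sig4: runs — sig3 -3->0; result -9 (same value as before).
  sig6: runs — src7 -3->0; result -6 (same value as before).
  sig7: checked — values it read are unchanged (sig4 unchanged); reused cached 9 without running.
  sig8: checked — values it read are unchanged (sig6 unchanged); reused cached 6 without running.
  sig9: checked — values it read are unchanged (sig6 unchanged, sig8 unchanged); reused cached -12 without running.
  sig10: runs — sig2 3->0; result 9 (same value as before).
  sig12: checked — values it read are unchanged (sig9 unchanged, sig10 unchanged); reused cached -12 without running.
  sig13: runs — sig2 3->0; result 0.
  sig14: runs — sig13 3->0; result 0.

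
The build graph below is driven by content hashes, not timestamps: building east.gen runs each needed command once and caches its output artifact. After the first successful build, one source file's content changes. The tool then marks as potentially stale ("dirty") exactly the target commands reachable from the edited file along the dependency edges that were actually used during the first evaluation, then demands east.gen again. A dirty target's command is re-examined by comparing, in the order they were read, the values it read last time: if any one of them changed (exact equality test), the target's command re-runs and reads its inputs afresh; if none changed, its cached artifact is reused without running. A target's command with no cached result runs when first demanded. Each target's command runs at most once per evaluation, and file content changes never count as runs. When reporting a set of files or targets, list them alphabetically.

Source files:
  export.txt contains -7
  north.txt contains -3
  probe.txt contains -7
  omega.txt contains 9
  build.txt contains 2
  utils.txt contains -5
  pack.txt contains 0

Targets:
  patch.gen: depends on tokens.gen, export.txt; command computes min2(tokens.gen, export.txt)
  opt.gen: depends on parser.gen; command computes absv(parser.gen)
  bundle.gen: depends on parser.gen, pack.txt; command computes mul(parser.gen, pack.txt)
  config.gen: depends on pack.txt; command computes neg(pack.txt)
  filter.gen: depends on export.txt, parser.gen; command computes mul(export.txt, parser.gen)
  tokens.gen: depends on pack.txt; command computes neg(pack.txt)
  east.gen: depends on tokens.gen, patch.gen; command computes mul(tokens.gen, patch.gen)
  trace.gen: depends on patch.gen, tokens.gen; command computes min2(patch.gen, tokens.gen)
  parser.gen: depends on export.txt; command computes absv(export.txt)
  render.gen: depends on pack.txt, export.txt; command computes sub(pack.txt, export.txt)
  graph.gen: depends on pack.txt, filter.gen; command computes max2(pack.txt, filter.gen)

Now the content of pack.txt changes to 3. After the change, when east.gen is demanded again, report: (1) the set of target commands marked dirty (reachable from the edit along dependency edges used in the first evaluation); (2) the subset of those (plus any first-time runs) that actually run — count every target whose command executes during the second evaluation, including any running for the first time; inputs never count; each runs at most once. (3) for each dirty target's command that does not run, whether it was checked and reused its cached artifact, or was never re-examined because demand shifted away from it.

Dirty set: east.gen, patch.gen, tokens.gen.
Run set: east.gen, patch.gen, tokens.gen (3 run).
All dirty target commands ended up running.

Initial pass — values computed on the first demand:
  tokens.gen = neg(0) = 0
  patch.gen = min2(0, -7) = -7
  east.gen = mul(0, -7) = 0

Second demand — change propagation:
  tokens.gen: re-runs because pack.txt 0->3; new result -3.
  patch.gen: re-runs because tokens.gen 0->-3; new result -7 (unchanged).
  east.gen: re-runs because tokens.gen 0->-3; new result 21.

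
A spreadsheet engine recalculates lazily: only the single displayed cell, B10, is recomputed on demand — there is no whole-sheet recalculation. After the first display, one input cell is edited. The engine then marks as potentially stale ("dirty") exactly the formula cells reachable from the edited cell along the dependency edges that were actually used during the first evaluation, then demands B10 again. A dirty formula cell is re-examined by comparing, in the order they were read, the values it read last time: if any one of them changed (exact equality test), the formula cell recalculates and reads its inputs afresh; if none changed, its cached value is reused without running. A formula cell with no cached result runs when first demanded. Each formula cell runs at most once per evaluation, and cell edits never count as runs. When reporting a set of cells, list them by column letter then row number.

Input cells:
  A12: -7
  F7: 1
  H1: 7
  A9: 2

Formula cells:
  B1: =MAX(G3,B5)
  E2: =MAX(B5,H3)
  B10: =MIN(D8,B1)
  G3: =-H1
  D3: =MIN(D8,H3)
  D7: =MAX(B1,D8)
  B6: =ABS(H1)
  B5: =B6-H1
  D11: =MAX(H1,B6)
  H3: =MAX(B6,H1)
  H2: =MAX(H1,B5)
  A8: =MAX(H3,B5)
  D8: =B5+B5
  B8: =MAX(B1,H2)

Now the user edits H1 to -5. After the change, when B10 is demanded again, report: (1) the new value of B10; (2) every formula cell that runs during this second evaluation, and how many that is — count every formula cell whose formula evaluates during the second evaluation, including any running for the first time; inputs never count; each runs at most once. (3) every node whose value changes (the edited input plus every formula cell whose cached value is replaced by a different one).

First evaluation (everything demanded from the output):
  B6 = ABS(7) = 7
  B5 = 7 - 7 = 0
  D8 = 0 + 0 = 0
  G3 = -(7) = -7
  B1 = MAX(-7, 0) = 0
  B10 = MIN(0, 0) = 0

Propagation after the edit:
  B6: runs — H1 7->-5; result 5.
  B5: runs — B6 7->5; H1 7->-5; result 10.
  D8: runs — B5 0->10; B5 0->10; result 20.
  G3: runs — H1 7->-5; result 5.
  B1: runs — G3 -7->5; B5 0->10; result 10.
  B10: runs — D8 0->20; B1 0->10; result 10.

New value of B10: 10.
Formula cells that run: B1, B5, B6, B10, D8, G3 — 6 in total.
Values that change: B1, B5, B6, B10, D8, G3, H1.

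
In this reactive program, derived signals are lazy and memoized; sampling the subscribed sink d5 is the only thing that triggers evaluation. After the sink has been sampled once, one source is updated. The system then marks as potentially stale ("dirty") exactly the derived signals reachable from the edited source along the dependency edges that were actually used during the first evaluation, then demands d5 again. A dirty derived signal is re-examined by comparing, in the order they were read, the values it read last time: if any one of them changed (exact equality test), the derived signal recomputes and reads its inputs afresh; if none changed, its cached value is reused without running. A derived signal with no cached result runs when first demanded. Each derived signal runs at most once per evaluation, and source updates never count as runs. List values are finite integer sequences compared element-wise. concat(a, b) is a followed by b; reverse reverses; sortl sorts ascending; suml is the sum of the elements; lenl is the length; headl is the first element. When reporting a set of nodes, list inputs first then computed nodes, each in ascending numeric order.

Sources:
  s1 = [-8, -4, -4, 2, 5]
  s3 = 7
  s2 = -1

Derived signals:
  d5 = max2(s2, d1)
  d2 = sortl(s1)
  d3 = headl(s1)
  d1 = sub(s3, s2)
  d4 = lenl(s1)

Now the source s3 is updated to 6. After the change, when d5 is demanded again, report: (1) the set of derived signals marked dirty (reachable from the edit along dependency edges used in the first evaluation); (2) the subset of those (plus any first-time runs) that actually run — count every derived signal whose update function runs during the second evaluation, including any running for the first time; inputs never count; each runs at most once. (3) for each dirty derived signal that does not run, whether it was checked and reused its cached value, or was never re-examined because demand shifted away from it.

The edit dirties: d1, d5.
2 derived signals run: d1, d5.
No dirty derived signal escaped a run.

First demand of the output computes:
  d1 = sub(7, -1) = 8
  d5 = max2(-1, 8) = 8

After the edit, cleaning proceeds:
  d1: a read changed (s3 7->6) — executes, giving 7.
  d5: a read changed (d1 8->7) — executes, giving 7.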